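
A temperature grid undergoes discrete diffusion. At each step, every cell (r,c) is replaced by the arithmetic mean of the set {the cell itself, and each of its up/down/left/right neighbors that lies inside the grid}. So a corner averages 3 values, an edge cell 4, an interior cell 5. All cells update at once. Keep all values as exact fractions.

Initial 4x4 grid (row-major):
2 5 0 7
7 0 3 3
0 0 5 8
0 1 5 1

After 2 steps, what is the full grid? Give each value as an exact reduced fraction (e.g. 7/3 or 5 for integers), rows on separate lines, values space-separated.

Answer: 26/9 79/24 331/120 37/9
35/12 52/25 92/25 451/120
83/60 233/100 297/100 551/120
43/36 181/120 401/120 143/36

Derivation:
After step 1:
  14/3 7/4 15/4 10/3
  9/4 3 11/5 21/4
  7/4 6/5 21/5 17/4
  1/3 3/2 3 14/3
After step 2:
  26/9 79/24 331/120 37/9
  35/12 52/25 92/25 451/120
  83/60 233/100 297/100 551/120
  43/36 181/120 401/120 143/36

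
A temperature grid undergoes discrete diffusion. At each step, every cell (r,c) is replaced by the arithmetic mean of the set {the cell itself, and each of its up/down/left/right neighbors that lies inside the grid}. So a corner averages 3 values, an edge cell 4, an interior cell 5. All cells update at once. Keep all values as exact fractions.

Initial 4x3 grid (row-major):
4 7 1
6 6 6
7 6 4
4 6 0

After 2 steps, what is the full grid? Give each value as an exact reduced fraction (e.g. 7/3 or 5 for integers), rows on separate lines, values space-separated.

Answer: 191/36 631/120 161/36
701/120 53/10 1147/240
689/120 103/20 1043/240
185/36 47/10 34/9

Derivation:
After step 1:
  17/3 9/2 14/3
  23/4 31/5 17/4
  23/4 29/5 4
  17/3 4 10/3
After step 2:
  191/36 631/120 161/36
  701/120 53/10 1147/240
  689/120 103/20 1043/240
  185/36 47/10 34/9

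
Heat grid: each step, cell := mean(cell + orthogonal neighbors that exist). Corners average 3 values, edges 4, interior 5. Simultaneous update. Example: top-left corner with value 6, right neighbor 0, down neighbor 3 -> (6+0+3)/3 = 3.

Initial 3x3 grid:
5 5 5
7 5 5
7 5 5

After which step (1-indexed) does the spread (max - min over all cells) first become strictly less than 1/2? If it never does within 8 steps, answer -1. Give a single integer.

Step 1: max=19/3, min=5, spread=4/3
Step 2: max=107/18, min=5, spread=17/18
Step 3: max=6247/1080, min=461/90, spread=143/216
Step 4: max=366749/64800, min=7013/1350, spread=1205/2592
  -> spread < 1/2 first at step 4
Step 5: max=21739303/3888000, min=189541/36000, spread=10151/31104
Step 6: max=1292069141/233280000, min=51609209/9720000, spread=85517/373248
Step 7: max=77056390927/13996800000, min=6233753671/1166400000, spread=720431/4478976
Step 8: max=4602654194669/839808000000, min=15652161863/2916000000, spread=6069221/53747712

Answer: 4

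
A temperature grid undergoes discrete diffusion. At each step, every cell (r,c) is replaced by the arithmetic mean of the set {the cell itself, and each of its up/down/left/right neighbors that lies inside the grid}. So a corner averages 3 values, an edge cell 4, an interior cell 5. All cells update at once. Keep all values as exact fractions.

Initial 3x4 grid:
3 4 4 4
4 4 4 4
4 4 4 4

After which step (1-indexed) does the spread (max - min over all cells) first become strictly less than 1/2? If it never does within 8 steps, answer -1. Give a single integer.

Answer: 1

Derivation:
Step 1: max=4, min=11/3, spread=1/3
  -> spread < 1/2 first at step 1
Step 2: max=4, min=67/18, spread=5/18
Step 3: max=4, min=823/216, spread=41/216
Step 4: max=4, min=99463/25920, spread=4217/25920
Step 5: max=28721/7200, min=6011651/1555200, spread=38417/311040
Step 6: max=573403/144000, min=362047789/93312000, spread=1903471/18662400
Step 7: max=17164241/4320000, min=21793890911/5598720000, spread=18038617/223948800
Step 8: max=1542273241/388800000, min=1310424617149/335923200000, spread=883978523/13436928000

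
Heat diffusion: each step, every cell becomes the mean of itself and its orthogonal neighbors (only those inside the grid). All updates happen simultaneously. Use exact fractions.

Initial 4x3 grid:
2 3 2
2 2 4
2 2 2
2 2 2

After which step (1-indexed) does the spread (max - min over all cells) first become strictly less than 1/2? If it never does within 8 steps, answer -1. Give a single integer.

Step 1: max=3, min=2, spread=1
Step 2: max=53/20, min=2, spread=13/20
Step 3: max=1867/720, min=2, spread=427/720
Step 4: max=35663/14400, min=207/100, spread=1171/2880
  -> spread < 1/2 first at step 4
Step 5: max=6338111/2592000, min=37649/18000, spread=183331/518400
Step 6: max=372878189/155520000, min=2301431/1080000, spread=331777/1244160
Step 7: max=2460533039/1036800000, min=2905423/1350000, spread=9166727/41472000
Step 8: max=1315001178709/559872000000, min=8455430761/3888000000, spread=779353193/4478976000

Answer: 4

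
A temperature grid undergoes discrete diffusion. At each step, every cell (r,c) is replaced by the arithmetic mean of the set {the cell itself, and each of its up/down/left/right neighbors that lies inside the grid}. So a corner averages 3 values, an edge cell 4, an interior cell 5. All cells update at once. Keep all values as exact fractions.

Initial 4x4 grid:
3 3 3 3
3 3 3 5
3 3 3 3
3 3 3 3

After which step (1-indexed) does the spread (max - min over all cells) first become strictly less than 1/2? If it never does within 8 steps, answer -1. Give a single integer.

Step 1: max=11/3, min=3, spread=2/3
Step 2: max=211/60, min=3, spread=31/60
Step 3: max=1831/540, min=3, spread=211/540
  -> spread < 1/2 first at step 3
Step 4: max=178843/54000, min=3, spread=16843/54000
Step 5: max=1596643/486000, min=13579/4500, spread=130111/486000
Step 6: max=47382367/14580000, min=817159/270000, spread=3255781/14580000
Step 7: max=1412553691/437400000, min=821107/270000, spread=82360351/437400000
Step 8: max=42117316891/13122000000, min=148306441/48600000, spread=2074577821/13122000000

Answer: 3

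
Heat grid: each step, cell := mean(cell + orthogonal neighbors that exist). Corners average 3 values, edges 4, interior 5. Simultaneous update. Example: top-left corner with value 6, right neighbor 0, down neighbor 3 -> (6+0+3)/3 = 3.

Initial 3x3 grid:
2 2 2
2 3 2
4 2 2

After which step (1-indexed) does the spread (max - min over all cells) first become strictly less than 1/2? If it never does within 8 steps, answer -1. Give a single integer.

Step 1: max=11/4, min=2, spread=3/4
Step 2: max=49/18, min=169/80, spread=439/720
Step 3: max=2711/1080, min=767/360, spread=41/108
  -> spread < 1/2 first at step 3
Step 4: max=161137/64800, min=47929/21600, spread=347/1296
Step 5: max=9419639/3888000, min=2896463/1296000, spread=2921/15552
Step 6: max=560555233/233280000, min=176597161/77760000, spread=24611/186624
Step 7: max=33290585351/13996800000, min=10664926367/4665600000, spread=207329/2239488
Step 8: max=1987454713297/839808000000, min=644290789849/279936000000, spread=1746635/26873856

Answer: 3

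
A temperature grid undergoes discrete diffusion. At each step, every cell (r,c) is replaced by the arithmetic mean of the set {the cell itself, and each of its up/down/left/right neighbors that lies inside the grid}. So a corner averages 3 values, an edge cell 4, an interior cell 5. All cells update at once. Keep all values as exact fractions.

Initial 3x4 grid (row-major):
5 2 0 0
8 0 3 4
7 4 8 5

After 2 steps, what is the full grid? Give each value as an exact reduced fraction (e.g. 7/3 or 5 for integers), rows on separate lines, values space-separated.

Answer: 47/12 57/20 11/6 67/36
74/15 179/50 313/100 13/4
193/36 1169/240 221/48 41/9

Derivation:
After step 1:
  5 7/4 5/4 4/3
  5 17/5 3 3
  19/3 19/4 5 17/3
After step 2:
  47/12 57/20 11/6 67/36
  74/15 179/50 313/100 13/4
  193/36 1169/240 221/48 41/9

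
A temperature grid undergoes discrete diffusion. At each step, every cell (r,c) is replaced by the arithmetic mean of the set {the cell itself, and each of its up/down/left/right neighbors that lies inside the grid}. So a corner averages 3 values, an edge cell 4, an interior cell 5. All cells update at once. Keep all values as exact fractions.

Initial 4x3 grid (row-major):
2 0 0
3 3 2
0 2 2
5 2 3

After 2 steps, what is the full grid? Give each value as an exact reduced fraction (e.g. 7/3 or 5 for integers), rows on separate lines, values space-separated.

Answer: 59/36 67/48 11/9
49/24 44/25 5/3
259/120 231/100 61/30
47/18 71/30 91/36

Derivation:
After step 1:
  5/3 5/4 2/3
  2 2 7/4
  5/2 9/5 9/4
  7/3 3 7/3
After step 2:
  59/36 67/48 11/9
  49/24 44/25 5/3
  259/120 231/100 61/30
  47/18 71/30 91/36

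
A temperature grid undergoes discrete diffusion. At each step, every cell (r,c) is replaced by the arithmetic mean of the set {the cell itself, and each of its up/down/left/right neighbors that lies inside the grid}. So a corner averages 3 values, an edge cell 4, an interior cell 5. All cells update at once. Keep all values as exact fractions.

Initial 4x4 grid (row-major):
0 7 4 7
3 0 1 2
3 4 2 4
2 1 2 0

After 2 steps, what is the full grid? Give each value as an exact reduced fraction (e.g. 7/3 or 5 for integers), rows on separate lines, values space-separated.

After step 1:
  10/3 11/4 19/4 13/3
  3/2 3 9/5 7/2
  3 2 13/5 2
  2 9/4 5/4 2
After step 2:
  91/36 83/24 409/120 151/36
  65/24 221/100 313/100 349/120
  17/8 257/100 193/100 101/40
  29/12 15/8 81/40 7/4

Answer: 91/36 83/24 409/120 151/36
65/24 221/100 313/100 349/120
17/8 257/100 193/100 101/40
29/12 15/8 81/40 7/4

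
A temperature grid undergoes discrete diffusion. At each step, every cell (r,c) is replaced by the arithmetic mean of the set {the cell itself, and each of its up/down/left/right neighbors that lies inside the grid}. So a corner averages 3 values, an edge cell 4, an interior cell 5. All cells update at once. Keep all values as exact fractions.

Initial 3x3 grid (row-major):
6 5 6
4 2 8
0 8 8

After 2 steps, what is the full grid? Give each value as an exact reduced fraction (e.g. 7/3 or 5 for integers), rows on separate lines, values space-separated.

After step 1:
  5 19/4 19/3
  3 27/5 6
  4 9/2 8
After step 2:
  17/4 1289/240 205/36
  87/20 473/100 193/30
  23/6 219/40 37/6

Answer: 17/4 1289/240 205/36
87/20 473/100 193/30
23/6 219/40 37/6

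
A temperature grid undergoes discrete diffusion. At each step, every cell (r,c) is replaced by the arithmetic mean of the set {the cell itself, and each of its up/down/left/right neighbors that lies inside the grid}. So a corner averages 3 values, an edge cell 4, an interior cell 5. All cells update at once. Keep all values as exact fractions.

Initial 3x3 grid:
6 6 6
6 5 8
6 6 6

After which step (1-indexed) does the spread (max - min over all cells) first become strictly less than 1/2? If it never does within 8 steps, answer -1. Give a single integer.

Answer: 3

Derivation:
Step 1: max=20/3, min=23/4, spread=11/12
Step 2: max=1547/240, min=35/6, spread=49/80
Step 3: max=847/135, min=28313/4800, spread=16223/43200
  -> spread < 1/2 first at step 3
Step 4: max=5376683/864000, min=129079/21600, spread=213523/864000
Step 5: max=1498979/243000, min=103765417/17280000, spread=25457807/155520000
Step 6: max=19127064347/3110400000, min=156518837/25920000, spread=344803907/3110400000
Step 7: max=10719525697/1749600000, min=125474400851/20736000000, spread=42439400063/559872000000
Step 8: max=68510651094923/11197440000000, min=22639016875391/3732480000000, spread=3799043/71663616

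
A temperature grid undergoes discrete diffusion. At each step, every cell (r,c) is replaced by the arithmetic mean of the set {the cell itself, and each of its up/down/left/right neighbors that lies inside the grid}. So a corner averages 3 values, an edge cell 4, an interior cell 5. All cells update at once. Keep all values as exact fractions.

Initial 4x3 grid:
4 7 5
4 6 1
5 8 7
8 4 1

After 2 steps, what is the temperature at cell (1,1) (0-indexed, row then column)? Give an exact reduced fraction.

Step 1: cell (1,1) = 26/5
Step 2: cell (1,1) = 131/25
Full grid after step 2:
  61/12 601/120 175/36
  53/10 131/25 139/30
  17/3 539/100 19/4
  103/18 251/48 9/2

Answer: 131/25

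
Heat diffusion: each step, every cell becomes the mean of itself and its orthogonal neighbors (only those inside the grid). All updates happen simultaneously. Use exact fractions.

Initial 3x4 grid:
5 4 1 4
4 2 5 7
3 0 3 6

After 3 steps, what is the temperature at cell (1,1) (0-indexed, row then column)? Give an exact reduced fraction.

Answer: 9779/3000

Derivation:
Step 1: cell (1,1) = 3
Step 2: cell (1,1) = 151/50
Step 3: cell (1,1) = 9779/3000
Full grid after step 3:
  373/108 12253/3600 4541/1200 187/45
  22561/7200 9779/3000 11149/3000 31571/7200
  155/54 10753/3600 13423/3600 2339/540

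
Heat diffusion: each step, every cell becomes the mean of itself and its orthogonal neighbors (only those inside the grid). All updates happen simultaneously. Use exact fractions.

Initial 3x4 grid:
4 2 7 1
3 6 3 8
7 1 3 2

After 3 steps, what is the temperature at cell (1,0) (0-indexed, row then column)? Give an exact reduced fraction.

Answer: 1879/450

Derivation:
Step 1: cell (1,0) = 5
Step 2: cell (1,0) = 11/3
Step 3: cell (1,0) = 1879/450
Full grid after step 3:
  137/36 2537/600 7061/1800 4807/1080
  1879/450 11051/3000 6403/1500 27919/7200
  811/216 7261/1800 3193/900 2171/540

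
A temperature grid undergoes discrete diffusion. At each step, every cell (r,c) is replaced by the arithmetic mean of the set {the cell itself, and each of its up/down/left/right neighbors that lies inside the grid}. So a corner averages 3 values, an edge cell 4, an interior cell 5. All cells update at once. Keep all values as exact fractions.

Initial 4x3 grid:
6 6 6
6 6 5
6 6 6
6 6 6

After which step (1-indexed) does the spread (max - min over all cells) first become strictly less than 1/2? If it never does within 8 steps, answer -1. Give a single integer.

Step 1: max=6, min=17/3, spread=1/3
  -> spread < 1/2 first at step 1
Step 2: max=6, min=689/120, spread=31/120
Step 3: max=6, min=6269/1080, spread=211/1080
Step 4: max=10753/1800, min=631103/108000, spread=14077/108000
Step 5: max=644317/108000, min=5691593/972000, spread=5363/48600
Step 6: max=357131/60000, min=171219191/29160000, spread=93859/1166400
Step 7: max=577863533/97200000, min=10287325519/1749600000, spread=4568723/69984000
Step 8: max=17314381111/2916000000, min=618075564371/104976000000, spread=8387449/167961600

Answer: 1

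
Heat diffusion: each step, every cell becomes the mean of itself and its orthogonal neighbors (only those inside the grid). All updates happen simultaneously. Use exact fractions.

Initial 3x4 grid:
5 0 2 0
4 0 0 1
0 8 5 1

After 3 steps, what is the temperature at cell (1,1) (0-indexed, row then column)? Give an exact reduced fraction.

Answer: 193/80

Derivation:
Step 1: cell (1,1) = 12/5
Step 2: cell (1,1) = 9/4
Step 3: cell (1,1) = 193/80
Full grid after step 3:
  859/360 185/96 659/480 259/240
  853/320 193/80 1103/600 2101/1440
  281/90 91/32 3517/1440 4421/2160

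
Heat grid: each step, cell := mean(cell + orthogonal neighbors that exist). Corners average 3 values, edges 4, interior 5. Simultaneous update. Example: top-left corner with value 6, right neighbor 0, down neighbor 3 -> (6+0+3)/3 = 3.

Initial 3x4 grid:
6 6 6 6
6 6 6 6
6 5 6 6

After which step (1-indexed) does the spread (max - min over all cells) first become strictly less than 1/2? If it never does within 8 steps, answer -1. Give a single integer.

Step 1: max=6, min=17/3, spread=1/3
  -> spread < 1/2 first at step 1
Step 2: max=6, min=689/120, spread=31/120
Step 3: max=6, min=6269/1080, spread=211/1080
Step 4: max=10753/1800, min=631103/108000, spread=14077/108000
Step 5: max=644317/108000, min=5691593/972000, spread=5363/48600
Step 6: max=357131/60000, min=171219191/29160000, spread=93859/1166400
Step 7: max=577863533/97200000, min=10287325519/1749600000, spread=4568723/69984000
Step 8: max=17314381111/2916000000, min=618075564371/104976000000, spread=8387449/167961600

Answer: 1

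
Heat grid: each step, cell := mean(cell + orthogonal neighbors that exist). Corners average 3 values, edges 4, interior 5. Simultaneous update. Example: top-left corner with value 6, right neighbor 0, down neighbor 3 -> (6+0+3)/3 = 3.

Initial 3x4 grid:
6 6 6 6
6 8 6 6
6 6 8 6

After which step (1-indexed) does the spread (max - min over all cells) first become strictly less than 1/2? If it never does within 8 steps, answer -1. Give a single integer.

Answer: 3

Derivation:
Step 1: max=7, min=6, spread=1
Step 2: max=809/120, min=6, spread=89/120
Step 3: max=7907/1200, min=2489/400, spread=11/30
  -> spread < 1/2 first at step 3
Step 4: max=703547/108000, min=67417/10800, spread=29377/108000
Step 5: max=874171/135000, min=1704517/270000, spread=1753/10800
Step 6: max=18547807/2880000, min=122978041/19440000, spread=71029/622080
Step 7: max=12502716229/1944000000, min=7407423619/1166400000, spread=7359853/91125000
Step 8: max=66562144567/10368000000, min=148337335807/23328000000, spread=45679663/746496000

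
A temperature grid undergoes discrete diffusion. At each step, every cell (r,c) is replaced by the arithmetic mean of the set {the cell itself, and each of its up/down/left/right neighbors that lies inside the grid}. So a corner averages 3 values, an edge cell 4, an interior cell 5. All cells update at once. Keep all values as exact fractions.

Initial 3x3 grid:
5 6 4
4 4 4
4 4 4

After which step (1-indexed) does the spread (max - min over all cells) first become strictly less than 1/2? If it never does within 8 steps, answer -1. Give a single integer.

Step 1: max=5, min=4, spread=1
Step 2: max=1129/240, min=4, spread=169/240
Step 3: max=827/180, min=4939/1200, spread=1723/3600
  -> spread < 1/2 first at step 3
Step 4: max=16183/3600, min=22487/5400, spread=143/432
Step 5: max=2886103/648000, min=50657/12000, spread=1205/5184
Step 6: max=171607741/38880000, min=82631683/19440000, spread=10151/62208
Step 7: max=1138258903/259200000, min=4988544751/1166400000, spread=85517/746496
Step 8: max=612116072069/139968000000, min=100143222949/23328000000, spread=720431/8957952

Answer: 3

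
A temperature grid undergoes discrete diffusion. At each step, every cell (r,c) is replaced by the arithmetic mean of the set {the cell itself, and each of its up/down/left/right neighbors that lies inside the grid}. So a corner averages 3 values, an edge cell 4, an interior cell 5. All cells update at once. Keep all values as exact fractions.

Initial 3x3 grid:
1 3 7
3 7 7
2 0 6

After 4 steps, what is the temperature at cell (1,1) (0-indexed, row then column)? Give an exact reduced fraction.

Answer: 99647/24000

Derivation:
Step 1: cell (1,1) = 4
Step 2: cell (1,1) = 89/20
Step 3: cell (1,1) = 1601/400
Step 4: cell (1,1) = 99647/24000
Full grid after step 4:
  96809/25920 40351/9600 124699/25920
  66527/19200 99647/24000 267331/57600
  11183/3240 223231/57600 58357/12960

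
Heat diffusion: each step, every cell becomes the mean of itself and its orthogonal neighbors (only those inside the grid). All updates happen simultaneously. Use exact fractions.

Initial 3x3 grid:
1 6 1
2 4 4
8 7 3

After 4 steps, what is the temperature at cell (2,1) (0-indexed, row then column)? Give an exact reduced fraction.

Answer: 1950277/432000

Derivation:
Step 1: cell (2,1) = 11/2
Step 2: cell (2,1) = 613/120
Step 3: cell (2,1) = 33191/7200
Step 4: cell (2,1) = 1950277/432000
Full grid after step 4:
  162779/43200 403913/108000 29657/8100
  3619429/864000 486991/120000 872201/216000
  583187/129600 1950277/432000 280681/64800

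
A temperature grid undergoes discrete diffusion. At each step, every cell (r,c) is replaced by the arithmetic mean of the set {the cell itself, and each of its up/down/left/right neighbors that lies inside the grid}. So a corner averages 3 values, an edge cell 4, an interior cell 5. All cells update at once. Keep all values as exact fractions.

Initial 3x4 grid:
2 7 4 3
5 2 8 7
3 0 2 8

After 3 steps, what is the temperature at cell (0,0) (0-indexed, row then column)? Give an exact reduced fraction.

Answer: 8689/2160

Derivation:
Step 1: cell (0,0) = 14/3
Step 2: cell (0,0) = 137/36
Step 3: cell (0,0) = 8689/2160
Full grid after step 3:
  8689/2160 1189/288 7151/1440 11191/2160
  2423/720 2423/600 1363/300 1553/288
  6829/2160 967/288 6521/1440 10831/2160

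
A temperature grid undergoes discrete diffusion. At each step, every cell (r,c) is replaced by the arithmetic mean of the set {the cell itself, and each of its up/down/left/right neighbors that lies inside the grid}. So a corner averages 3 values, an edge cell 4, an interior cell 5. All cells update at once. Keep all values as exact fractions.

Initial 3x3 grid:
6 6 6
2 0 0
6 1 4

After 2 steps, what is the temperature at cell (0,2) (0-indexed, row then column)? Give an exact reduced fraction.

Step 1: cell (0,2) = 4
Step 2: cell (0,2) = 11/3
Full grid after step 2:
  38/9 449/120 11/3
  389/120 301/100 299/120
  37/12 553/240 83/36

Answer: 11/3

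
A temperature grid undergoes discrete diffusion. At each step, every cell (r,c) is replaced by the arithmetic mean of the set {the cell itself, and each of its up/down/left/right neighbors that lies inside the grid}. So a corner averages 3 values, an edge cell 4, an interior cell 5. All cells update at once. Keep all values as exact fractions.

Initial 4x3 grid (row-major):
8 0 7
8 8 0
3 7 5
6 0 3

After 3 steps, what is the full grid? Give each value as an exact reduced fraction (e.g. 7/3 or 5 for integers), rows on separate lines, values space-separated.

Answer: 5803/1080 72539/14400 4603/1080
39677/7200 28831/6000 31727/7200
11809/2400 13553/3000 28777/7200
1039/240 7183/1800 7951/2160

Derivation:
After step 1:
  16/3 23/4 7/3
  27/4 23/5 5
  6 23/5 15/4
  3 4 8/3
After step 2:
  107/18 1081/240 157/36
  1361/240 267/50 941/240
  407/80 459/100 961/240
  13/3 107/30 125/36
After step 3:
  5803/1080 72539/14400 4603/1080
  39677/7200 28831/6000 31727/7200
  11809/2400 13553/3000 28777/7200
  1039/240 7183/1800 7951/2160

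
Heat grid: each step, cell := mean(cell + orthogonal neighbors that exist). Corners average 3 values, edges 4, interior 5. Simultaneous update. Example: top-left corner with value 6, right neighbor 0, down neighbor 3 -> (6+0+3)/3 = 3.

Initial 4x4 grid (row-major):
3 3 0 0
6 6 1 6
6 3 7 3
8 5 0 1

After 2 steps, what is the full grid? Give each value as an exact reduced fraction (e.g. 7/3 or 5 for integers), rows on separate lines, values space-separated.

After step 1:
  4 3 1 2
  21/4 19/5 4 5/2
  23/4 27/5 14/5 17/4
  19/3 4 13/4 4/3
After step 2:
  49/12 59/20 5/2 11/6
  47/10 429/100 141/50 51/16
  341/60 87/20 197/50 653/240
  193/36 1139/240 683/240 53/18

Answer: 49/12 59/20 5/2 11/6
47/10 429/100 141/50 51/16
341/60 87/20 197/50 653/240
193/36 1139/240 683/240 53/18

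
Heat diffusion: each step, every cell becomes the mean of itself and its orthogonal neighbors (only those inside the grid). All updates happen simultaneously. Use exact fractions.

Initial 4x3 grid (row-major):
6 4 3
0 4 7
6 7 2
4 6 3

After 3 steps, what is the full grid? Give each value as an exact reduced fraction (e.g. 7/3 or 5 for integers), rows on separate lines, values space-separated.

Answer: 4327/1080 19991/4800 1163/270
30299/7200 8649/2000 31399/7200
32729/7200 569/125 32329/7200
2053/432 5629/1200 1955/432

Derivation:
After step 1:
  10/3 17/4 14/3
  4 22/5 4
  17/4 5 19/4
  16/3 5 11/3
After step 2:
  139/36 333/80 155/36
  959/240 433/100 1069/240
  223/48 117/25 209/48
  175/36 19/4 161/36
After step 3:
  4327/1080 19991/4800 1163/270
  30299/7200 8649/2000 31399/7200
  32729/7200 569/125 32329/7200
  2053/432 5629/1200 1955/432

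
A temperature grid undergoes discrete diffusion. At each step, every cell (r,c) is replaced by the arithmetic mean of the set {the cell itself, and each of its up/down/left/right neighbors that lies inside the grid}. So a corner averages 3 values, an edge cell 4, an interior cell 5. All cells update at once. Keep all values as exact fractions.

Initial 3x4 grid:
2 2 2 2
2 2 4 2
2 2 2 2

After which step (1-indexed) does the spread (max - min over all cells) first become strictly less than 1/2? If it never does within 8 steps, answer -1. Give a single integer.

Step 1: max=5/2, min=2, spread=1/2
Step 2: max=123/50, min=2, spread=23/50
  -> spread < 1/2 first at step 2
Step 3: max=5611/2400, min=413/200, spread=131/480
Step 4: max=49751/21600, min=7591/3600, spread=841/4320
Step 5: max=19822051/8640000, min=1533373/720000, spread=56863/345600
Step 6: max=177054341/77760000, min=13949543/6480000, spread=386393/3110400
Step 7: max=70601723131/31104000000, min=5604358813/2592000000, spread=26795339/248832000
Step 8: max=4216295714129/1866240000000, min=338126149667/155520000000, spread=254051069/2985984000

Answer: 2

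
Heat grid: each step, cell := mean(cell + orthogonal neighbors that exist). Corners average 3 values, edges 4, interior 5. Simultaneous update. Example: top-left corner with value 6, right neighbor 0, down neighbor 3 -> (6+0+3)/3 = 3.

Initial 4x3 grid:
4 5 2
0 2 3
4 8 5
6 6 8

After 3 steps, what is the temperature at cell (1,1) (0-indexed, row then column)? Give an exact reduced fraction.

Answer: 23243/6000

Derivation:
Step 1: cell (1,1) = 18/5
Step 2: cell (1,1) = 347/100
Step 3: cell (1,1) = 23243/6000
Full grid after step 3:
  769/240 46357/14400 7541/2160
  353/100 23243/6000 7079/1800
  4177/900 7207/1500 9329/1800
  571/108 20873/3600 157/27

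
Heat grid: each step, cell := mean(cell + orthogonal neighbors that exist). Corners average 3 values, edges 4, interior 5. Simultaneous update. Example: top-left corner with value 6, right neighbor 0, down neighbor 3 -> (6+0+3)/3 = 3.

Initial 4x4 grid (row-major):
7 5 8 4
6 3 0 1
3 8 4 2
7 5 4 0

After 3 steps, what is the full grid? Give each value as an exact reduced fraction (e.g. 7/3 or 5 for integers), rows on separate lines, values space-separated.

Answer: 1271/240 5857/1200 14731/3600 3811/1080
4083/800 1863/400 11041/3000 5363/1800
12577/2400 1127/250 7051/2000 1597/600
232/45 11407/2400 8423/2400 1997/720

Derivation:
After step 1:
  6 23/4 17/4 13/3
  19/4 22/5 16/5 7/4
  6 23/5 18/5 7/4
  5 6 13/4 2
After step 2:
  11/2 51/10 263/60 31/9
  423/80 227/50 86/25 331/120
  407/80 123/25 82/25 91/40
  17/3 377/80 297/80 7/3
After step 3:
  1271/240 5857/1200 14731/3600 3811/1080
  4083/800 1863/400 11041/3000 5363/1800
  12577/2400 1127/250 7051/2000 1597/600
  232/45 11407/2400 8423/2400 1997/720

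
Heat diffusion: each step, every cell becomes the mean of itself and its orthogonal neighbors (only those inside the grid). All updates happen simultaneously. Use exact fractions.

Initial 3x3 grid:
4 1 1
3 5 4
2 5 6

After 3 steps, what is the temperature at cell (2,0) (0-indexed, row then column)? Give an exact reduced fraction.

Step 1: cell (2,0) = 10/3
Step 2: cell (2,0) = 34/9
Step 3: cell (2,0) = 2009/540
Full grid after step 3:
  6481/2160 44327/14400 2237/720
  2739/800 6983/2000 4421/1200
  2009/540 28901/7200 1471/360

Answer: 2009/540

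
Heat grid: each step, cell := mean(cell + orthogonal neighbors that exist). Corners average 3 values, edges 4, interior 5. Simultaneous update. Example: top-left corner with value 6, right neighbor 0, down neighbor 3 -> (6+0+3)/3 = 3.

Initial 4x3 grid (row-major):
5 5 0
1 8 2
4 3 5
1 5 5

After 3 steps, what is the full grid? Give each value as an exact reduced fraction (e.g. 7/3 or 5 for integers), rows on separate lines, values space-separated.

After step 1:
  11/3 9/2 7/3
  9/2 19/5 15/4
  9/4 5 15/4
  10/3 7/2 5
After step 2:
  38/9 143/40 127/36
  853/240 431/100 409/120
  181/48 183/50 35/8
  109/36 101/24 49/12
After step 3:
  8173/2160 3127/800 473/135
  28543/7200 7403/2000 14059/3600
  25223/7200 24389/6000 2329/600
  1585/432 26963/7200 38/9

Answer: 8173/2160 3127/800 473/135
28543/7200 7403/2000 14059/3600
25223/7200 24389/6000 2329/600
1585/432 26963/7200 38/9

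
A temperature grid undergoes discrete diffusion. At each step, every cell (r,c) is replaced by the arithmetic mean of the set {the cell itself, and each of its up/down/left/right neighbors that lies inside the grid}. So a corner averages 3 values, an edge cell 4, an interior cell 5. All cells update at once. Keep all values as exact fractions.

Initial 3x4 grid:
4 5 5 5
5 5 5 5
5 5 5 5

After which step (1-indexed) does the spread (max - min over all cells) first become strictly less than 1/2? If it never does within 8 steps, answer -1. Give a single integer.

Step 1: max=5, min=14/3, spread=1/3
  -> spread < 1/2 first at step 1
Step 2: max=5, min=85/18, spread=5/18
Step 3: max=5, min=1039/216, spread=41/216
Step 4: max=5, min=125383/25920, spread=4217/25920
Step 5: max=35921/7200, min=7566851/1555200, spread=38417/311040
Step 6: max=717403/144000, min=455359789/93312000, spread=1903471/18662400
Step 7: max=21484241/4320000, min=27392610911/5598720000, spread=18038617/223948800
Step 8: max=1931073241/388800000, min=1646347817149/335923200000, spread=883978523/13436928000

Answer: 1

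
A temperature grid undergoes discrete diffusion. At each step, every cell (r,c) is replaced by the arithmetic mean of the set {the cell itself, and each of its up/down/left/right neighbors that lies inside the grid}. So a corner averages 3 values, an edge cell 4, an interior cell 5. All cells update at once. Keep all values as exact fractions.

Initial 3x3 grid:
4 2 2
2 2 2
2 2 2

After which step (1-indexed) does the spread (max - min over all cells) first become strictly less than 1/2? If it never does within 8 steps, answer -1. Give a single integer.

Answer: 3

Derivation:
Step 1: max=8/3, min=2, spread=2/3
Step 2: max=23/9, min=2, spread=5/9
Step 3: max=257/108, min=2, spread=41/108
  -> spread < 1/2 first at step 3
Step 4: max=15091/6480, min=371/180, spread=347/1296
Step 5: max=884537/388800, min=3757/1800, spread=2921/15552
Step 6: max=52484539/23328000, min=457483/216000, spread=24611/186624
Step 7: max=3118082033/1399680000, min=10376741/4860000, spread=207329/2239488
Step 8: max=185991552451/83980800000, min=557201599/259200000, spread=1746635/26873856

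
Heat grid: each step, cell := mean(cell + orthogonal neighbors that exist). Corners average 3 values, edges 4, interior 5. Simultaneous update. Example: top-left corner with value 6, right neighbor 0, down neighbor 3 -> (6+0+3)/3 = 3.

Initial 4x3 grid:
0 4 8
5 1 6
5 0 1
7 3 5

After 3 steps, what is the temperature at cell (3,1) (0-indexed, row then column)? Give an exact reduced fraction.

Step 1: cell (3,1) = 15/4
Step 2: cell (3,1) = 55/16
Step 3: cell (3,1) = 17113/4800
Full grid after step 3:
  271/80 17183/4800 2959/720
  321/100 6997/2000 272/75
  539/150 6487/2000 677/200
  541/144 17113/4800 155/48

Answer: 17113/4800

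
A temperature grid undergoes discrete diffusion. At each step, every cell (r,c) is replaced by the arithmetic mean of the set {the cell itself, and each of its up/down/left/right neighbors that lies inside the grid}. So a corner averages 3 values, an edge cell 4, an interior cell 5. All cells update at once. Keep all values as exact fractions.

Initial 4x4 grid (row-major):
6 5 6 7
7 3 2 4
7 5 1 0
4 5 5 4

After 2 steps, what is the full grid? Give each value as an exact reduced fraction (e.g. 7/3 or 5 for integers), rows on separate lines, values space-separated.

Answer: 67/12 51/10 283/60 167/36
219/40 451/100 369/100 431/120
631/120 217/50 16/5 111/40
95/18 541/120 141/40 3

Derivation:
After step 1:
  6 5 5 17/3
  23/4 22/5 16/5 13/4
  23/4 21/5 13/5 9/4
  16/3 19/4 15/4 3
After step 2:
  67/12 51/10 283/60 167/36
  219/40 451/100 369/100 431/120
  631/120 217/50 16/5 111/40
  95/18 541/120 141/40 3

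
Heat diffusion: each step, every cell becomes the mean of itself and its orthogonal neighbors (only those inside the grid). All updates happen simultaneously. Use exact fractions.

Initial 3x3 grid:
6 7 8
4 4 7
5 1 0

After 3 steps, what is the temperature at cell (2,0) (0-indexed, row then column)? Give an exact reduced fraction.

Answer: 8201/2160

Derivation:
Step 1: cell (2,0) = 10/3
Step 2: cell (2,0) = 127/36
Step 3: cell (2,0) = 8201/2160
Full grid after step 3:
  2899/540 26639/4800 761/135
  21889/4800 9293/2000 22589/4800
  8201/2160 8807/2400 8221/2160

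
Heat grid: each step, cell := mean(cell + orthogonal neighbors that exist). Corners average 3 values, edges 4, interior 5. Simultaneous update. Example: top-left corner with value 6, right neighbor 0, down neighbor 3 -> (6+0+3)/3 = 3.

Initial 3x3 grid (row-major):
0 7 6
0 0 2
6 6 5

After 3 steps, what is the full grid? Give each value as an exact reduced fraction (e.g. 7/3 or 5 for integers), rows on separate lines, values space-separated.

After step 1:
  7/3 13/4 5
  3/2 3 13/4
  4 17/4 13/3
After step 2:
  85/36 163/48 23/6
  65/24 61/20 187/48
  13/4 187/48 71/18
After step 3:
  1219/432 9101/2880 89/24
  4093/1440 4067/1200 10601/2880
  473/144 10181/2880 845/216

Answer: 1219/432 9101/2880 89/24
4093/1440 4067/1200 10601/2880
473/144 10181/2880 845/216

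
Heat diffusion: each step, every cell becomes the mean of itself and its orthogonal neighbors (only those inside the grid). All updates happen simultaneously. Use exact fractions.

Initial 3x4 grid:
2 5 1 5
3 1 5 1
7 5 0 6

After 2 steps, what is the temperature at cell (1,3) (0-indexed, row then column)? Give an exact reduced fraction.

Answer: 631/240

Derivation:
Step 1: cell (1,3) = 17/4
Step 2: cell (1,3) = 631/240
Full grid after step 2:
  53/18 803/240 611/240 127/36
  923/240 283/100 353/100 631/240
  23/6 321/80 671/240 127/36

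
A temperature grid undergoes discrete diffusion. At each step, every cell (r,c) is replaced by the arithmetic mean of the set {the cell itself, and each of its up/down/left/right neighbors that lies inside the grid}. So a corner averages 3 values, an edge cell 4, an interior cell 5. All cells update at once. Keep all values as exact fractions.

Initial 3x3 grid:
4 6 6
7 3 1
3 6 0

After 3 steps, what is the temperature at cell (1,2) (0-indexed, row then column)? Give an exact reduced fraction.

Step 1: cell (1,2) = 5/2
Step 2: cell (1,2) = 413/120
Step 3: cell (1,2) = 24721/7200
Full grid after step 3:
  661/135 6963/1600 8741/2160
  21439/4800 12527/3000 24721/7200
  9341/2160 6499/1800 3553/1080

Answer: 24721/7200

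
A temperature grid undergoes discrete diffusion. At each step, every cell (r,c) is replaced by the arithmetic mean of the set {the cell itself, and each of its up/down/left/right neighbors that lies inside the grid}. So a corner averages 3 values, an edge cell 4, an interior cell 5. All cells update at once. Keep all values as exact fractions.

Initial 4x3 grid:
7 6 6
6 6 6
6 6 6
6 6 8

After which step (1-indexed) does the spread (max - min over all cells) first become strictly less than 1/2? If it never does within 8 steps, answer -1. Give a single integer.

Step 1: max=20/3, min=6, spread=2/3
Step 2: max=59/9, min=97/16, spread=71/144
  -> spread < 1/2 first at step 2
Step 3: max=689/108, min=881/144, spread=113/432
Step 4: max=81977/12960, min=17683/2880, spread=4807/25920
Step 5: max=4883281/777600, min=63787853/10368000, spread=3967681/31104000
Step 6: max=291977639/46656000, min=574437923/93312000, spread=1903471/18662400
Step 7: max=17472160921/2799360000, min=34493356417/5598720000, spread=18038617/223948800
Step 8: max=1046622142739/167961600000, min=2071144822403/335923200000, spread=883978523/13436928000

Answer: 2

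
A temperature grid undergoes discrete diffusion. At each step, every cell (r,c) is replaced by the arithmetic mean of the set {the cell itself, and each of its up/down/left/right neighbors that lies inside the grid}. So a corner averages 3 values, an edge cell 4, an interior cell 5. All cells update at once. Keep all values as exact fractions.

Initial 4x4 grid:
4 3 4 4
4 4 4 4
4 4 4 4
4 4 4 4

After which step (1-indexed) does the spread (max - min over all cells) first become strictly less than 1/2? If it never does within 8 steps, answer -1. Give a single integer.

Answer: 1

Derivation:
Step 1: max=4, min=11/3, spread=1/3
  -> spread < 1/2 first at step 1
Step 2: max=4, min=449/120, spread=31/120
Step 3: max=4, min=4109/1080, spread=211/1080
Step 4: max=4, min=415157/108000, spread=16843/108000
Step 5: max=35921/9000, min=3749357/972000, spread=130111/972000
Step 6: max=2152841/540000, min=112997633/29160000, spread=3255781/29160000
Step 7: max=2148893/540000, min=3398846309/874800000, spread=82360351/874800000
Step 8: max=386293559/97200000, min=102224683109/26244000000, spread=2074577821/26244000000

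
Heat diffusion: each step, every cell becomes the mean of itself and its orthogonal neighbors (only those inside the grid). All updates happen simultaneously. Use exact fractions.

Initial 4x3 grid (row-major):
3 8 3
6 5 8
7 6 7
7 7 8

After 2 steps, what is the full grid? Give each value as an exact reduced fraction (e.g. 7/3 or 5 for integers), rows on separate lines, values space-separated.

Answer: 47/9 467/80 101/18
1441/240 23/4 389/60
503/80 27/4 401/60
41/6 104/15 259/36

Derivation:
After step 1:
  17/3 19/4 19/3
  21/4 33/5 23/4
  13/2 32/5 29/4
  7 7 22/3
After step 2:
  47/9 467/80 101/18
  1441/240 23/4 389/60
  503/80 27/4 401/60
  41/6 104/15 259/36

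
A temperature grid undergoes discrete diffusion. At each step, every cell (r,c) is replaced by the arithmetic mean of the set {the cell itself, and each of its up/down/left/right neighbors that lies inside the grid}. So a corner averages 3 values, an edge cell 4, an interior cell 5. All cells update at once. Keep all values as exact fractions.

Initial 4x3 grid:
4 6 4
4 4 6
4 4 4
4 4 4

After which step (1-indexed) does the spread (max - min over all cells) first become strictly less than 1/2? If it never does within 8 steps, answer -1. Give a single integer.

Answer: 5

Derivation:
Step 1: max=16/3, min=4, spread=4/3
Step 2: max=193/40, min=4, spread=33/40
Step 3: max=5179/1080, min=4, spread=859/1080
Step 4: max=300803/64800, min=3679/900, spread=7183/12960
Step 5: max=17891077/3888000, min=222211/54000, spread=378377/777600
  -> spread < 1/2 first at step 5
Step 6: max=1058781623/233280000, min=2249789/540000, spread=3474911/9331200
Step 7: max=63070000357/13996800000, min=203853989/48600000, spread=174402061/559872000
Step 8: max=3756516566063/839808000000, min=24639816727/5832000000, spread=1667063659/6718464000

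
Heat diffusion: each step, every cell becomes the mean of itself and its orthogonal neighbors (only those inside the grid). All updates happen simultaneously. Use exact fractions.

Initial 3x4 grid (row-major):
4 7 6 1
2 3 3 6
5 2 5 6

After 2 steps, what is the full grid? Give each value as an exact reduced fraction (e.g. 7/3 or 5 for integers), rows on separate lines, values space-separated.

Answer: 77/18 1019/240 1091/240 151/36
427/120 81/20 81/20 93/20
41/12 283/80 1081/240 41/9

Derivation:
After step 1:
  13/3 5 17/4 13/3
  7/2 17/5 23/5 4
  3 15/4 4 17/3
After step 2:
  77/18 1019/240 1091/240 151/36
  427/120 81/20 81/20 93/20
  41/12 283/80 1081/240 41/9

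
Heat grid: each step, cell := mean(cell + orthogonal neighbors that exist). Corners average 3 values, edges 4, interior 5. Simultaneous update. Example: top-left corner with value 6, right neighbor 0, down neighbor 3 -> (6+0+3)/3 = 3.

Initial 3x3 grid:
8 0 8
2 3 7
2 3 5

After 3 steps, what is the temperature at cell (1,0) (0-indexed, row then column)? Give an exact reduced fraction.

Answer: 10267/2880

Derivation:
Step 1: cell (1,0) = 15/4
Step 2: cell (1,0) = 149/48
Step 3: cell (1,0) = 10267/2880
Full grid after step 3:
  797/216 12407/2880 37/8
  10267/2880 2317/600 4469/960
  173/54 10997/2880 17/4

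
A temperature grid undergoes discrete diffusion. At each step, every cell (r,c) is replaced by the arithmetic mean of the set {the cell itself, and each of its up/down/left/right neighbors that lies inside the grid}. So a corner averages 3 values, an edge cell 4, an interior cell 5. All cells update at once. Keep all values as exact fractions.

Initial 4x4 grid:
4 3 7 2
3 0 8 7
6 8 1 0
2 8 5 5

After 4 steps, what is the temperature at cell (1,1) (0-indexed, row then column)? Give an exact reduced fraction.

Answer: 381427/90000

Derivation:
Step 1: cell (1,1) = 22/5
Step 2: cell (1,1) = 407/100
Step 3: cell (1,1) = 12823/3000
Step 4: cell (1,1) = 381427/90000
Full grid after step 4:
  127123/32400 112033/27000 118297/27000 72971/16200
  449257/108000 381427/90000 98797/22500 235469/54000
  488413/108000 409963/90000 98263/22500 228191/54000
  156667/32400 127447/27000 120283/27000 67799/16200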